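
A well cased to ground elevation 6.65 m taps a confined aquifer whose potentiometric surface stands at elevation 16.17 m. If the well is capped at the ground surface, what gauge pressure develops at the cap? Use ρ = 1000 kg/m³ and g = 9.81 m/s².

Head above the cap: Δh = 16.17 − 6.65 = 9.52 m.
P = ρgΔh = 1000 × 9.81 × 9.52 = 93391 Pa ≈ 93.4 kPa.

P ≈ 93.4 kPa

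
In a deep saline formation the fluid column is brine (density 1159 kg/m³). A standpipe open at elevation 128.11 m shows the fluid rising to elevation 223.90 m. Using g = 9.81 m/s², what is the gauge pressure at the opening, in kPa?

Pressure head ψ = h − z = 223.90 − 128.11 = 95.79 m.
P = ρgψ = 1159 × 9.81 × 95.79 = 1089112 Pa ≈ 1090 kPa.

P ≈ 1090 kPa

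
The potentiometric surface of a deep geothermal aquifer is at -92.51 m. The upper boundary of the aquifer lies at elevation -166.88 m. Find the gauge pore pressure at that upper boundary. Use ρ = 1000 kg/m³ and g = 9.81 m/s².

P ≈ 730 kPa

Pressure head at the aquifer top: ψ = h − z = -92.51 − (-166.88) = 74.37 m.
P = ρgψ = 1000 × 9.81 × 74.37 = 729570 Pa ≈ 730 kPa.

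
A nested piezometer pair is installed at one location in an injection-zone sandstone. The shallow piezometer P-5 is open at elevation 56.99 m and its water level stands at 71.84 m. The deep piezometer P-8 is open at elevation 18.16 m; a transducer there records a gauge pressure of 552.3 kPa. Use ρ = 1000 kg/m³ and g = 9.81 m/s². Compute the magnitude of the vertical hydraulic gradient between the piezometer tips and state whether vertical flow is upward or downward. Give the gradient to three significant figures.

|i_v| ≈ 0.0675; vertical flow is upward

Total head at P-5: h = 71.84 m (water level in the standpipe).
Pressure head at P-8: ψ = P/(ρg) = 552.3×1000 / (1000 × 9.81) = 56.30 m.
Total head at P-8: h = z + ψ = 18.16 + 56.30 = 74.46 m.
Δh = h(P-5) − h(P-8) = 71.84 − 74.46 = -2.62 m.
Vertical separation Δz = 56.99 − 18.16 = 38.83 m.
|i_v| = |Δh| / Δz = 2.62 / 38.83 = 0.0675.
Head is higher in the deep piezometer, so vertical flow is upward (discharge condition).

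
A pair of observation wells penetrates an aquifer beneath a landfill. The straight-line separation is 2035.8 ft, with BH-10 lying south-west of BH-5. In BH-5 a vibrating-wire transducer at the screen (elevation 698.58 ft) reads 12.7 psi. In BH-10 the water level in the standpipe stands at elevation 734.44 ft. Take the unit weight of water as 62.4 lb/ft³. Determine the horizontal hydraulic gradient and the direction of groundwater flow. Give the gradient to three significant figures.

i ≈ 0.00322; groundwater flows toward the north-east

Pressure head at BH-5: ψ = 144·P/γ = 144 × 12.7 / 62.4 = 29.31 ft.
Total head at BH-5: h = z + ψ = 698.58 + 29.31 = 727.89 ft.
Total head at BH-10: h = 734.44 ft (water level in the piezometer is the total head).
Head difference: h(BH-5) − h(BH-10) = 727.89 − 734.44 = -6.55 ft.
Hydraulic gradient: i = |Δh| / L = 6.55 / 2035.8 = 0.00322.
Flow is from higher to lower head: from BH-10 toward BH-5, i.e. toward the north-east.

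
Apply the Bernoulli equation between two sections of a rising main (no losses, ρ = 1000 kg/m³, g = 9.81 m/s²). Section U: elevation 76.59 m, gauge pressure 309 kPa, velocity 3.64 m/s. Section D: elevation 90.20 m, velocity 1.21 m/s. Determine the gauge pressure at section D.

P₂ ≈ 181 kPa

Pressure head at U: ψ₁ = P₁/(ρg) = 309×1000 / (1000 × 9.81) = 31.50 m.
Velocity heads: v₁²/2g = 3.64²/19.62 = 0.675 m; v₂²/2g = 1.21²/19.62 = 0.075 m.
Total head H = z₁ + ψ₁ + v₁²/2g = 76.59 + 31.50 + 0.675 = 108.77 m.
ψ₂ = H − z₂ − v₂²/2g = 108.77 − 90.20 − 0.075 = 18.49 m.
P₂ = ρgψ₂ = 1000 × 9.81 × 18.49 ≈ 181 kPa.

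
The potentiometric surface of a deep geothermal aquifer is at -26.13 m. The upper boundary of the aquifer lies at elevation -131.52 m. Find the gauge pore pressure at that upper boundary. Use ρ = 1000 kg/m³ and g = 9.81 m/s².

P ≈ 1030 kPa

Pressure head at the aquifer top: ψ = h − z = -26.13 − (-131.52) = 105.39 m.
P = ρgψ = 1000 × 9.81 × 105.39 = 1033876 Pa ≈ 1030 kPa.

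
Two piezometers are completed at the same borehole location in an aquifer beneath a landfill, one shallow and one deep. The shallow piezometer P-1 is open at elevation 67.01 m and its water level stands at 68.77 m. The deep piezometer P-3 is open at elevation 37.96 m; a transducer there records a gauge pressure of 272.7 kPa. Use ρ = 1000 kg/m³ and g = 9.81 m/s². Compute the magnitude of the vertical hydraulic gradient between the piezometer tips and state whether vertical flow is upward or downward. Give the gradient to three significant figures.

|i_v| ≈ 0.104; vertical flow is downward

Total head at P-1: h = 68.77 m (water level in the standpipe).
Pressure head at P-3: ψ = P/(ρg) = 272.7×1000 / (1000 × 9.81) = 27.80 m.
Total head at P-3: h = z + ψ = 37.96 + 27.80 = 65.76 m.
Δh = h(P-1) − h(P-3) = 68.77 − 65.76 = 3.01 m.
Vertical separation Δz = 67.01 − 37.96 = 29.05 m.
|i_v| = |Δh| / Δz = 3.01 / 29.05 = 0.104.
Head is higher in the shallow piezometer, so vertical flow is downward (recharge condition).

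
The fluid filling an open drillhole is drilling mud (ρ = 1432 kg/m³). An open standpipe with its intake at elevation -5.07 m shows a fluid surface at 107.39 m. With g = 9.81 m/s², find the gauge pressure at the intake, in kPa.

P ≈ 1580 kPa

Pressure head ψ = h − z = 107.39 − (-5.07) = 112.46 m.
P = ρgψ = 1432 × 9.81 × 112.46 = 1579829 Pa ≈ 1580 kPa.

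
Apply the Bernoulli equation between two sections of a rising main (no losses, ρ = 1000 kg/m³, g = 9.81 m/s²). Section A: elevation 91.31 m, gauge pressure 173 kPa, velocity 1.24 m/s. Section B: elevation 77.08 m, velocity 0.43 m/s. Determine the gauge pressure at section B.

P₂ ≈ 313 kPa

Pressure head at A: ψ₁ = P₁/(ρg) = 173×1000 / (1000 × 9.81) = 17.64 m.
Velocity heads: v₁²/2g = 1.24²/19.62 = 0.078 m; v₂²/2g = 0.43²/19.62 = 0.009 m.
Total head H = z₁ + ψ₁ + v₁²/2g = 91.31 + 17.64 + 0.078 = 109.03 m.
ψ₂ = H − z₂ − v₂²/2g = 109.03 − 77.08 − 0.009 = 31.94 m.
P₂ = ρgψ₂ = 1000 × 9.81 × 31.94 ≈ 313 kPa.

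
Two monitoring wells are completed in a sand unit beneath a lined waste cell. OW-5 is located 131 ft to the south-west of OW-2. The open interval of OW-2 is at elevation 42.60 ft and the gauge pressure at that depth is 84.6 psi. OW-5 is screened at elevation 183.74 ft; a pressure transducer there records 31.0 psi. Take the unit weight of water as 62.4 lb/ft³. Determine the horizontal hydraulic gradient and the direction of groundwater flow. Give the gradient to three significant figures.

i ≈ 0.133; groundwater flows toward the north-east

Pressure head at OW-2: ψ = 144·P/γ = 144 × 84.6 / 62.4 = 195.23 ft.
Total head at OW-2: h = z + ψ = 42.60 + 195.23 = 237.83 ft.
Pressure head at OW-5: ψ = 144·P/γ = 144 × 31.0 / 62.4 = 71.54 ft.
Total head at OW-5: h = z + ψ = 183.74 + 71.54 = 255.28 ft.
Head difference: h(OW-2) − h(OW-5) = 237.83 − 255.28 = -17.45 ft.
Hydraulic gradient: i = |Δh| / L = 17.45 / 131 = 0.133.
Flow is from higher to lower head: from OW-5 toward OW-2, i.e. toward the north-east.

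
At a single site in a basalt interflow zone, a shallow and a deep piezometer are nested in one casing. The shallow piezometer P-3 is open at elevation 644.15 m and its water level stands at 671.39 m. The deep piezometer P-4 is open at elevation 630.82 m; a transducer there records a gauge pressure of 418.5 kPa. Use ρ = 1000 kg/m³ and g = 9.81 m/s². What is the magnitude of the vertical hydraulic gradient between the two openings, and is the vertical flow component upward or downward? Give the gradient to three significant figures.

|i_v| ≈ 0.157; vertical flow is upward

Total head at P-3: h = 671.39 m (water level in the standpipe).
Pressure head at P-4: ψ = P/(ρg) = 418.5×1000 / (1000 × 9.81) = 42.66 m.
Total head at P-4: h = z + ψ = 630.82 + 42.66 = 673.48 m.
Δh = h(P-3) − h(P-4) = 671.39 − 673.48 = -2.09 m.
Vertical separation Δz = 644.15 − 630.82 = 13.33 m.
|i_v| = |Δh| / Δz = 2.09 / 13.33 = 0.157.
Head is higher in the deep piezometer, so vertical flow is upward (discharge condition).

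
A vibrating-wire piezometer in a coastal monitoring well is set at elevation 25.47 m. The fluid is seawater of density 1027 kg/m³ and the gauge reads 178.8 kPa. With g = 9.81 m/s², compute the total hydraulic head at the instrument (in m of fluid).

h ≈ 43.22 m

ψ = P/(ρg) = 178.8×1000 / (1027 × 9.81) = 17.75 m.
h = z + ψ = 25.47 + 17.75 = 43.22 m.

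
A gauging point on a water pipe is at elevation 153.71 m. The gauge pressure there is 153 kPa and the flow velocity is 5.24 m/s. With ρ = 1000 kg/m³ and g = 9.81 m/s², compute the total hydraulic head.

Pressure head ψ = P/(ρg) = 153×1000 / (1000 × 9.81) = 15.60 m.
Velocity head = v²/(2g) = 5.24² / (2 × 9.81) = 1.399 m.
h = z + ψ + v²/(2g) = 153.71 + 15.60 + 1.399 = 170.71 m.

h ≈ 170.71 m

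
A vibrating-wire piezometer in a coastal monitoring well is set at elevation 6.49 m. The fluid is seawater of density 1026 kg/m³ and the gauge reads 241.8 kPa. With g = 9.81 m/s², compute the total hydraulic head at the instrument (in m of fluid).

h ≈ 30.51 m

ψ = P/(ρg) = 241.8×1000 / (1026 × 9.81) = 24.02 m.
h = z + ψ = 6.49 + 24.02 = 30.51 m.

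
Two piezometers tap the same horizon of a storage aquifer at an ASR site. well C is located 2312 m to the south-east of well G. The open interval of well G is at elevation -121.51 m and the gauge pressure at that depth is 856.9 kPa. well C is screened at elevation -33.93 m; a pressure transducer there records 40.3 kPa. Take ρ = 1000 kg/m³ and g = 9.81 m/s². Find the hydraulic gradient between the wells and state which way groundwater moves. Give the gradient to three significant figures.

i ≈ 0.00188; groundwater flows toward the north-west

Pressure head at well G: ψ = P/(ρg) = 856.9×1000 / (1000 × 9.81) = 87.35 m.
Total head at well G: h = z + ψ = -121.51 + 87.35 = -34.16 m.
Pressure head at well C: ψ = P/(ρg) = 40.3×1000 / (1000 × 9.81) = 4.11 m.
Total head at well C: h = z + ψ = -33.93 + 4.11 = -29.82 m.
Head difference: h(well G) − h(well C) = -34.16 − (-29.82) = -4.34 m.
Hydraulic gradient: i = |Δh| / L = 4.34 / 2312 = 0.00188.
Flow is from higher to lower head: from well C toward well G, i.e. toward the north-west.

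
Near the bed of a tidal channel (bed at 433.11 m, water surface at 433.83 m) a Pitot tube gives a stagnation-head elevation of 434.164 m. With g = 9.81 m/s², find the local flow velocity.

Near the bed, under hydrostatic conditions, the piezometric head (z + ψ) equals the free-surface elevation, 433.83 m.
Velocity head = total − piezometric = 434.164 − 433.83 = 0.334 m.
v = √(2g·h_v) = √(2 × 9.81 × 0.334) = 2.56 m/s.

v ≈ 2.56 m/s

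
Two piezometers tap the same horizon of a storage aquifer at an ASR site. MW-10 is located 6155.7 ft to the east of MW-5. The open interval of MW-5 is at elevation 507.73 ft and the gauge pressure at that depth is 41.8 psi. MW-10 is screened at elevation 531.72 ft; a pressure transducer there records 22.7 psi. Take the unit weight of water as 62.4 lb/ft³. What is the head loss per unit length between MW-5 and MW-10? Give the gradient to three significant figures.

Pressure head at MW-5: ψ = 144·P/γ = 144 × 41.8 / 62.4 = 96.46 ft.
Total head at MW-5: h = z + ψ = 507.73 + 96.46 = 604.19 ft.
Pressure head at MW-10: ψ = 144·P/γ = 144 × 22.7 / 62.4 = 52.38 ft.
Total head at MW-10: h = z + ψ = 531.72 + 52.38 = 584.10 ft.
Head difference: h(MW-5) − h(MW-10) = 604.19 − 584.10 = 20.09 ft.
Hydraulic gradient: i = |Δh| / L = 20.09 / 6155.7 = 0.00326.

i ≈ 0.00326 ft/ft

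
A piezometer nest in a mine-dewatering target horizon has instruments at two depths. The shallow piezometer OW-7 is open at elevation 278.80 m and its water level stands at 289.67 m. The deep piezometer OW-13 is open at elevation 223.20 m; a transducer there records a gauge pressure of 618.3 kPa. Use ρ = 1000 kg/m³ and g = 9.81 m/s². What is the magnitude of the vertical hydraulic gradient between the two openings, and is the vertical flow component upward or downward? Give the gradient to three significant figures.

Total head at OW-7: h = 289.67 m (water level in the standpipe).
Pressure head at OW-13: ψ = P/(ρg) = 618.3×1000 / (1000 × 9.81) = 63.03 m.
Total head at OW-13: h = z + ψ = 223.20 + 63.03 = 286.23 m.
Δh = h(OW-7) − h(OW-13) = 289.67 − 286.23 = 3.44 m.
Vertical separation Δz = 278.80 − 223.20 = 55.60 m.
|i_v| = |Δh| / Δz = 3.44 / 55.60 = 0.0619.
Head is higher in the shallow piezometer, so vertical flow is downward (recharge condition).

|i_v| ≈ 0.0619; vertical flow is downward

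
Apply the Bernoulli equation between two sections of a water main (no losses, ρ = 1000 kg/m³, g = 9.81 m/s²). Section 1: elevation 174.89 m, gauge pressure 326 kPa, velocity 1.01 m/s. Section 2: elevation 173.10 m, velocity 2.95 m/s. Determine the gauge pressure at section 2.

Pressure head at 1: ψ₁ = P₁/(ρg) = 326×1000 / (1000 × 9.81) = 33.23 m.
Velocity heads: v₁²/2g = 1.01²/19.62 = 0.052 m; v₂²/2g = 2.95²/19.62 = 0.444 m.
Total head H = z₁ + ψ₁ + v₁²/2g = 174.89 + 33.23 + 0.052 = 208.17 m.
ψ₂ = H − z₂ − v₂²/2g = 208.17 − 173.10 − 0.444 = 34.63 m.
P₂ = ρgψ₂ = 1000 × 9.81 × 34.63 ≈ 340 kPa.

P₂ ≈ 340 kPa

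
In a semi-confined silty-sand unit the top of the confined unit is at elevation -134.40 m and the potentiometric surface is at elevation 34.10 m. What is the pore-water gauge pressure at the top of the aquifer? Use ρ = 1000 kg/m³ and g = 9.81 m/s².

Pressure head at the aquifer top: ψ = h − z = 34.10 − (-134.40) = 168.50 m.
P = ρgψ = 1000 × 9.81 × 168.50 = 1652985 Pa ≈ 1650 kPa.

P ≈ 1650 kPa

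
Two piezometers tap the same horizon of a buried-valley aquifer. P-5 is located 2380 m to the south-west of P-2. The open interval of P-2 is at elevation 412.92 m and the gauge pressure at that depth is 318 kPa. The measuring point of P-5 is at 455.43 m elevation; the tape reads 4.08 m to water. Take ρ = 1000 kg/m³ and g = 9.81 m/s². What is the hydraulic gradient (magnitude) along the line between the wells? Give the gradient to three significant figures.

i ≈ 0.00253

Pressure head at P-2: ψ = P/(ρg) = 318×1000 / (1000 × 9.81) = 32.42 m.
Total head at P-2: h = z + ψ = 412.92 + 32.42 = 445.34 m.
Total head at P-5: h = 455.43 − 4.08 = 451.35 m.
Head difference: h(P-2) − h(P-5) = 445.34 − 451.35 = -6.01 m.
Hydraulic gradient: i = |Δh| / L = 6.01 / 2380 = 0.00253.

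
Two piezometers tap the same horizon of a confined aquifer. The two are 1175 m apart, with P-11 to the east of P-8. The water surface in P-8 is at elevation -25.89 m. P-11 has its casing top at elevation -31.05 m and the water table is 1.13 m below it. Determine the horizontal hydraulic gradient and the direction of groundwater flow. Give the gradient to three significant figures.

i ≈ 0.00535; groundwater flows toward the east

Total head at P-8: h = -25.89 m (water level in the piezometer is the total head).
Total head at P-11: h = -31.05 − 1.13 = -32.18 m.
Head difference: h(P-8) − h(P-11) = -25.89 − (-32.18) = 6.29 m.
Hydraulic gradient: i = |Δh| / L = 6.29 / 1175 = 0.00535.
Flow is from higher to lower head: from P-8 toward P-11, i.e. toward the east.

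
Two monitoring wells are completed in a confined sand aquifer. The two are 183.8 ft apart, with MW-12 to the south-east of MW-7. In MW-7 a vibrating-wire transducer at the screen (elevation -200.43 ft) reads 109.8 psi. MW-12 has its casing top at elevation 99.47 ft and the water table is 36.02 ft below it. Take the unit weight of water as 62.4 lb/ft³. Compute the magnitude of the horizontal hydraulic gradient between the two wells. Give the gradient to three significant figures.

Pressure head at MW-7: ψ = 144·P/γ = 144 × 109.8 / 62.4 = 253.38 ft.
Total head at MW-7: h = z + ψ = -200.43 + 253.38 = 52.95 ft.
Total head at MW-12: h = 99.47 − 36.02 = 63.45 ft.
Head difference: h(MW-7) − h(MW-12) = 52.95 − 63.45 = -10.50 ft.
Hydraulic gradient: i = |Δh| / L = 10.50 / 183.8 = 0.0571.

i ≈ 0.0571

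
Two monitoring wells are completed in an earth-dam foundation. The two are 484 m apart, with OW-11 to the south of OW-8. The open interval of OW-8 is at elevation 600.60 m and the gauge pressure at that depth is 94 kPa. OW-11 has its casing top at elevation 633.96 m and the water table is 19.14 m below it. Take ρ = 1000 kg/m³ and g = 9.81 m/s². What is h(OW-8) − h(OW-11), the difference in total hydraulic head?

Δh ≈ -4.64 m

Pressure head at OW-8: ψ = P/(ρg) = 94×1000 / (1000 × 9.81) = 9.58 m.
Total head at OW-8: h = z + ψ = 600.60 + 9.58 = 610.18 m.
Total head at OW-11: h = 633.96 − 19.14 = 614.82 m.
Head difference: h(OW-8) − h(OW-11) = 610.18 − 614.82 = -4.64 m.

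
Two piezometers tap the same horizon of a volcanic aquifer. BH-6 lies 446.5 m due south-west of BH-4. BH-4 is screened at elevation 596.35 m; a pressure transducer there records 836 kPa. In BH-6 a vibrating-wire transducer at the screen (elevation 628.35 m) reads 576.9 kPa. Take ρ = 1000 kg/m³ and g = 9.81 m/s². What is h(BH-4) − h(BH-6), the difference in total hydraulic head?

Pressure head at BH-4: ψ = P/(ρg) = 836×1000 / (1000 × 9.81) = 85.22 m.
Total head at BH-4: h = z + ψ = 596.35 + 85.22 = 681.57 m.
Pressure head at BH-6: ψ = P/(ρg) = 576.9×1000 / (1000 × 9.81) = 58.81 m.
Total head at BH-6: h = z + ψ = 628.35 + 58.81 = 687.16 m.
Head difference: h(BH-4) − h(BH-6) = 681.57 − 687.16 = -5.59 m.

Δh ≈ -5.59 m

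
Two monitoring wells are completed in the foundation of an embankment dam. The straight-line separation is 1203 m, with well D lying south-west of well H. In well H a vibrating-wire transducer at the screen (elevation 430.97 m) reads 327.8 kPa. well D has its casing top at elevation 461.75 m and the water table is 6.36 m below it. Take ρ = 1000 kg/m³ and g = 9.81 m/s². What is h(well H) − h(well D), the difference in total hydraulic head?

Δh ≈ 8.99 m

Pressure head at well H: ψ = P/(ρg) = 327.8×1000 / (1000 × 9.81) = 33.41 m.
Total head at well H: h = z + ψ = 430.97 + 33.41 = 464.38 m.
Total head at well D: h = 461.75 − 6.36 = 455.39 m.
Head difference: h(well H) − h(well D) = 464.38 − 455.39 = 8.99 m.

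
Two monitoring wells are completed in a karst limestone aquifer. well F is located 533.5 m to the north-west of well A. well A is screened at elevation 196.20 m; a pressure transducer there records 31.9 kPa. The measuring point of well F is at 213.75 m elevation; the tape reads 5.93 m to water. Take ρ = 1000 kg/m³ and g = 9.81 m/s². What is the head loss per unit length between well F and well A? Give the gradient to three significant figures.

Pressure head at well A: ψ = P/(ρg) = 31.9×1000 / (1000 × 9.81) = 3.25 m.
Total head at well A: h = z + ψ = 196.20 + 3.25 = 199.45 m.
Total head at well F: h = 213.75 − 5.93 = 207.82 m.
Head difference: h(well A) − h(well F) = 199.45 − 207.82 = -8.37 m.
Hydraulic gradient: i = |Δh| / L = 8.37 / 533.5 = 0.0157.

i ≈ 0.0157 m/m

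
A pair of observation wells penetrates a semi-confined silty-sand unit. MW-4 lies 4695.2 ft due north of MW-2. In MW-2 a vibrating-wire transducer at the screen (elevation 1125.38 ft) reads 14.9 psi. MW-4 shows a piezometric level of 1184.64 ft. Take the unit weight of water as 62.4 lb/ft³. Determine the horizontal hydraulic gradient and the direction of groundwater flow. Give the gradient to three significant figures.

Pressure head at MW-2: ψ = 144·P/γ = 144 × 14.9 / 62.4 = 34.38 ft.
Total head at MW-2: h = z + ψ = 1125.38 + 34.38 = 1159.76 ft.
Total head at MW-4: h = 1184.64 ft (water level in the piezometer is the total head).
Head difference: h(MW-2) − h(MW-4) = 1159.76 − 1184.64 = -24.88 ft.
Hydraulic gradient: i = |Δh| / L = 24.88 / 4695.2 = 0.00530.
Flow is from higher to lower head: from MW-4 toward MW-2, i.e. toward the south.

i ≈ 0.00530; groundwater flows toward the south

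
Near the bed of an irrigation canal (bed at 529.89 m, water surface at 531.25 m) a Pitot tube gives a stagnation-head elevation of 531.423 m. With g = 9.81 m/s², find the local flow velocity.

Near the bed, under hydrostatic conditions, the piezometric head (z + ψ) equals the free-surface elevation, 531.25 m.
Velocity head = total − piezometric = 531.423 − 531.25 = 0.173 m.
v = √(2g·h_v) = √(2 × 9.81 × 0.173) = 1.84 m/s.

v ≈ 1.84 m/s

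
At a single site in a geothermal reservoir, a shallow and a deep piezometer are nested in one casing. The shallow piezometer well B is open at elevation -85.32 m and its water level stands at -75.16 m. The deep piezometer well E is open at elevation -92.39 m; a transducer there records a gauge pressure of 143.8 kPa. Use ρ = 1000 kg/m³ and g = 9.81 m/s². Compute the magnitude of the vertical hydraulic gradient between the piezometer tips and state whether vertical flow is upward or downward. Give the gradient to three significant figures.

|i_v| ≈ 0.364; vertical flow is downward

Total head at well B: h = -75.16 m (water level in the standpipe).
Pressure head at well E: ψ = P/(ρg) = 143.8×1000 / (1000 × 9.81) = 14.66 m.
Total head at well E: h = z + ψ = -92.39 + 14.66 = -77.73 m.
Δh = h(well B) − h(well E) = -75.16 − (-77.73) = 2.57 m.
Vertical separation Δz = -85.32 − (-92.39) = 7.07 m.
|i_v| = |Δh| / Δz = 2.57 / 7.07 = 0.364.
Head is higher in the shallow piezometer, so vertical flow is downward (recharge condition).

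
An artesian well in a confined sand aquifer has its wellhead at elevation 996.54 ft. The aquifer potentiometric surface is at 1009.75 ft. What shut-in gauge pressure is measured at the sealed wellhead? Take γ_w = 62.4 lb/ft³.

Head above the cap: Δh = 1009.75 − 996.54 = 13.21 ft.
P = γΔh/144 = 62.4 × 13.21 / 144 = 5.72 psi.

P ≈ 5.72 psi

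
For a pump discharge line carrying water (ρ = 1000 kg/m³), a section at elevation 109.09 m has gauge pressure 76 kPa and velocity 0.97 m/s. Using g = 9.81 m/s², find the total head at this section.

h ≈ 116.89 m

Pressure head ψ = P/(ρg) = 76×1000 / (1000 × 9.81) = 7.75 m.
Velocity head = v²/(2g) = 0.97² / (2 × 9.81) = 0.048 m.
h = z + ψ + v²/(2g) = 109.09 + 7.75 + 0.048 = 116.89 m.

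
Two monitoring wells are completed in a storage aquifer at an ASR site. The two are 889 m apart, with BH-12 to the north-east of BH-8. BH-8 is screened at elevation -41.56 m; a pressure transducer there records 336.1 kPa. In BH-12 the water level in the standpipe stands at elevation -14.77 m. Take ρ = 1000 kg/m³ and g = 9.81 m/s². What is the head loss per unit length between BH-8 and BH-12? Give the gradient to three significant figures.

i ≈ 0.00840 m/m

Pressure head at BH-8: ψ = P/(ρg) = 336.1×1000 / (1000 × 9.81) = 34.26 m.
Total head at BH-8: h = z + ψ = -41.56 + 34.26 = -7.30 m.
Total head at BH-12: h = -14.77 m (water level in the piezometer is the total head).
Head difference: h(BH-8) − h(BH-12) = -7.30 − (-14.77) = 7.47 m.
Hydraulic gradient: i = |Δh| / L = 7.47 / 889 = 0.00840.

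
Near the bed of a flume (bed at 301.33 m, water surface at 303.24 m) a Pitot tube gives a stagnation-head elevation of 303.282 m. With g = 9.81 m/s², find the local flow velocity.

v ≈ 0.908 m/s

Near the bed, under hydrostatic conditions, the piezometric head (z + ψ) equals the free-surface elevation, 303.24 m.
Velocity head = total − piezometric = 303.282 − 303.24 = 0.042 m.
v = √(2g·h_v) = √(2 × 9.81 × 0.042) = 0.908 m/s.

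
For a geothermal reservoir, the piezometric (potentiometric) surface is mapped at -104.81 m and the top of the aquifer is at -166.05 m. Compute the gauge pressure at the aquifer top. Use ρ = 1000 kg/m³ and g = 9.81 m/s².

Pressure head at the aquifer top: ψ = h − z = -104.81 − (-166.05) = 61.24 m.
P = ρgψ = 1000 × 9.81 × 61.24 = 600764 Pa ≈ 601 kPa.

P ≈ 601 kPa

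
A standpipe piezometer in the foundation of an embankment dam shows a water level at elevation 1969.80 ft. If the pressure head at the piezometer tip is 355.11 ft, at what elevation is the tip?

z = h − ψ = 1969.80 − 355.11 = 1614.69 ft.

z ≈ 1614.69 ft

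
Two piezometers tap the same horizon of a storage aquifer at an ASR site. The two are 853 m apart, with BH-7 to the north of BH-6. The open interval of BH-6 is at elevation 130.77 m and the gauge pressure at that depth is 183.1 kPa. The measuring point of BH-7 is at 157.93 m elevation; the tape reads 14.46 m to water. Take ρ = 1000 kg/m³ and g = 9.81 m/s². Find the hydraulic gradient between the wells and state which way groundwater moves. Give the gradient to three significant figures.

Pressure head at BH-6: ψ = P/(ρg) = 183.1×1000 / (1000 × 9.81) = 18.66 m.
Total head at BH-6: h = z + ψ = 130.77 + 18.66 = 149.43 m.
Total head at BH-7: h = 157.93 − 14.46 = 143.47 m.
Head difference: h(BH-6) − h(BH-7) = 149.43 − 143.47 = 5.96 m.
Hydraulic gradient: i = |Δh| / L = 5.96 / 853 = 0.00699.
Flow is from higher to lower head: from BH-6 toward BH-7, i.e. toward the north.

i ≈ 0.00699; groundwater flows toward the north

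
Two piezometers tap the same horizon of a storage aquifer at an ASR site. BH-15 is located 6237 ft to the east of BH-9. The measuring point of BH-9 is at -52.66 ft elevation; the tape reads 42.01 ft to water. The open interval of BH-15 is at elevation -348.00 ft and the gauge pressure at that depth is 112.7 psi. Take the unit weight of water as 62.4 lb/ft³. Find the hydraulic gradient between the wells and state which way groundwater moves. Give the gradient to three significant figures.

Total head at BH-9: h = -52.66 − 42.01 = -94.67 ft.
Pressure head at BH-15: ψ = 144·P/γ = 144 × 112.7 / 62.4 = 260.08 ft.
Total head at BH-15: h = z + ψ = -348.00 + 260.08 = -87.92 ft.
Head difference: h(BH-9) − h(BH-15) = -94.67 − (-87.92) = -6.75 ft.
Hydraulic gradient: i = |Δh| / L = 6.75 / 6237 = 0.00108.
Flow is from higher to lower head: from BH-15 toward BH-9, i.e. toward the west.

i ≈ 0.00108; groundwater flows toward the west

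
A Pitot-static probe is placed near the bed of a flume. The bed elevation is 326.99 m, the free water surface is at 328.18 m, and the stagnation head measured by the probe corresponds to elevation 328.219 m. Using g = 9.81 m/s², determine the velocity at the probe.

Near the bed, under hydrostatic conditions, the piezometric head (z + ψ) equals the free-surface elevation, 328.18 m.
Velocity head = total − piezometric = 328.219 − 328.18 = 0.039 m.
v = √(2g·h_v) = √(2 × 9.81 × 0.039) = 0.875 m/s.

v ≈ 0.875 m/s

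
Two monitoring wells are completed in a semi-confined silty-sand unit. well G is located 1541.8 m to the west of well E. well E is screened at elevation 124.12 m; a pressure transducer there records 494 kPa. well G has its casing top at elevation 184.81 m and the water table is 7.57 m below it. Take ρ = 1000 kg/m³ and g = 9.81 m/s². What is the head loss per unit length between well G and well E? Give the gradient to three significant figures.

Pressure head at well E: ψ = P/(ρg) = 494×1000 / (1000 × 9.81) = 50.36 m.
Total head at well E: h = z + ψ = 124.12 + 50.36 = 174.48 m.
Total head at well G: h = 184.81 − 7.57 = 177.24 m.
Head difference: h(well E) − h(well G) = 174.48 − 177.24 = -2.76 m.
Hydraulic gradient: i = |Δh| / L = 2.76 / 1541.8 = 0.00179.

i ≈ 0.00179 m/m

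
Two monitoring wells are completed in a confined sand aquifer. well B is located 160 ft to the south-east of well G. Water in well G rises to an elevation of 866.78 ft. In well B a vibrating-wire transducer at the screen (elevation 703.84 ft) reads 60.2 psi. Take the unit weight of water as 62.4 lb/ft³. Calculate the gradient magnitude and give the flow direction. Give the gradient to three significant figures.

i ≈ 0.150; groundwater flows toward the south-east

Total head at well G: h = 866.78 ft (water level in the piezometer is the total head).
Pressure head at well B: ψ = 144·P/γ = 144 × 60.2 / 62.4 = 138.92 ft.
Total head at well B: h = z + ψ = 703.84 + 138.92 = 842.76 ft.
Head difference: h(well G) − h(well B) = 866.78 − 842.76 = 24.02 ft.
Hydraulic gradient: i = |Δh| / L = 24.02 / 160 = 0.150.
Flow is from higher to lower head: from well G toward well B, i.e. toward the south-east.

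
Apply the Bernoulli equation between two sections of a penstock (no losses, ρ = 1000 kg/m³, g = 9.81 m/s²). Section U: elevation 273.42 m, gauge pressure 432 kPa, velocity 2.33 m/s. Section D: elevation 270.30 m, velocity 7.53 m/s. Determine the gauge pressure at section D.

P₂ ≈ 437 kPa

Pressure head at U: ψ₁ = P₁/(ρg) = 432×1000 / (1000 × 9.81) = 44.04 m.
Velocity heads: v₁²/2g = 2.33²/19.62 = 0.277 m; v₂²/2g = 7.53²/19.62 = 2.890 m.
Total head H = z₁ + ψ₁ + v₁²/2g = 273.42 + 44.04 + 0.277 = 317.74 m.
ψ₂ = H − z₂ − v₂²/2g = 317.74 − 270.30 − 2.890 = 44.55 m.
P₂ = ρgψ₂ = 1000 × 9.81 × 44.55 ≈ 437 kPa.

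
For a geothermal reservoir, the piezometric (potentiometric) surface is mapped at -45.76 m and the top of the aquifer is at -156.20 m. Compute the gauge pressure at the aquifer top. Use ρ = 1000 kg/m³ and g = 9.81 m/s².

P ≈ 1080 kPa

Pressure head at the aquifer top: ψ = h − z = -45.76 − (-156.20) = 110.44 m.
P = ρgψ = 1000 × 9.81 × 110.44 = 1083416 Pa ≈ 1080 kPa.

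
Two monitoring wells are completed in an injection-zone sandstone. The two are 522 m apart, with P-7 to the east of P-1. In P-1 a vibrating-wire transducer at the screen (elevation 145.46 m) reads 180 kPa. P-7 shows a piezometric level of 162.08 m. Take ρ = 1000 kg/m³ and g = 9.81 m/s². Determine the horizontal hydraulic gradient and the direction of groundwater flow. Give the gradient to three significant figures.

i ≈ 0.00331; groundwater flows toward the east

Pressure head at P-1: ψ = P/(ρg) = 180×1000 / (1000 × 9.81) = 18.35 m.
Total head at P-1: h = z + ψ = 145.46 + 18.35 = 163.81 m.
Total head at P-7: h = 162.08 m (water level in the piezometer is the total head).
Head difference: h(P-1) − h(P-7) = 163.81 − 162.08 = 1.73 m.
Hydraulic gradient: i = |Δh| / L = 1.73 / 522 = 0.00331.
Flow is from higher to lower head: from P-1 toward P-7, i.e. toward the east.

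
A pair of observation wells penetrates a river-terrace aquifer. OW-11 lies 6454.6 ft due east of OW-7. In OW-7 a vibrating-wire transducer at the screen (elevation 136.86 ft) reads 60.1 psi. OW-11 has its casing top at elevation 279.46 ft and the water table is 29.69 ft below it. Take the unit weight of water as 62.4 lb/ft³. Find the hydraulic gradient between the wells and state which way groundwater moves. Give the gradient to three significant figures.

i ≈ 0.00399; groundwater flows toward the east

Pressure head at OW-7: ψ = 144·P/γ = 144 × 60.1 / 62.4 = 138.69 ft.
Total head at OW-7: h = z + ψ = 136.86 + 138.69 = 275.55 ft.
Total head at OW-11: h = 279.46 − 29.69 = 249.77 ft.
Head difference: h(OW-7) − h(OW-11) = 275.55 − 249.77 = 25.78 ft.
Hydraulic gradient: i = |Δh| / L = 25.78 / 6454.6 = 0.00399.
Flow is from higher to lower head: from OW-7 toward OW-11, i.e. toward the east.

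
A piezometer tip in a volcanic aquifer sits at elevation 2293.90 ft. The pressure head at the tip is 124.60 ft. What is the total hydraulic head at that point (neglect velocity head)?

h = z + ψ = 2293.90 + 124.60 = 2418.50 ft.

h ≈ 2418.50 ft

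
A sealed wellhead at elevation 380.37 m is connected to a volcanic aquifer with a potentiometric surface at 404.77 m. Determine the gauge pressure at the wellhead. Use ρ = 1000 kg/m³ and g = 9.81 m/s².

P ≈ 239 kPa

Head above the cap: Δh = 404.77 − 380.37 = 24.40 m.
P = ρgΔh = 1000 × 9.81 × 24.40 = 239364 Pa ≈ 239 kPa.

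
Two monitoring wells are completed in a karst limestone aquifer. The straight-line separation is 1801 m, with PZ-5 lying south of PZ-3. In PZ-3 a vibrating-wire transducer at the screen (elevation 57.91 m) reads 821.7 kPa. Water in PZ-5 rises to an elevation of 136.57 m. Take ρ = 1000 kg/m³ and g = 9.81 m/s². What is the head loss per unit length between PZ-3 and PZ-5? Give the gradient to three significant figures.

Pressure head at PZ-3: ψ = P/(ρg) = 821.7×1000 / (1000 × 9.81) = 83.76 m.
Total head at PZ-3: h = z + ψ = 57.91 + 83.76 = 141.67 m.
Total head at PZ-5: h = 136.57 m (water level in the piezometer is the total head).
Head difference: h(PZ-3) − h(PZ-5) = 141.67 − 136.57 = 5.10 m.
Hydraulic gradient: i = |Δh| / L = 5.10 / 1801 = 0.00283.

i ≈ 0.00283 m/m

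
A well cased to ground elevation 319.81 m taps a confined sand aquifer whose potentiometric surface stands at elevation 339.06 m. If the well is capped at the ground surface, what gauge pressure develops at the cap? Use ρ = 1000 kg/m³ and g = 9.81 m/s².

Head above the cap: Δh = 339.06 − 319.81 = 19.25 m.
P = ρgΔh = 1000 × 9.81 × 19.25 = 188842 Pa ≈ 189 kPa.

P ≈ 189 kPa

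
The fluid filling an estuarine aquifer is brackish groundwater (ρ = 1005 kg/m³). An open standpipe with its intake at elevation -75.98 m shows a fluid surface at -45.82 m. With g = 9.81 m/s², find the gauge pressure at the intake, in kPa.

P ≈ 297 kPa

Pressure head ψ = h − z = -45.82 − (-75.98) = 30.16 m.
P = ρgψ = 1005 × 9.81 × 30.16 = 297349 Pa ≈ 297 kPa.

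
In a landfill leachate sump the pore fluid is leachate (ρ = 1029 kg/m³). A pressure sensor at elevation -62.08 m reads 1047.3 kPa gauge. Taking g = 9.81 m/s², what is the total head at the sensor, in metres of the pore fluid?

h ≈ 41.67 m

ψ = P/(ρg) = 1047.3×1000 / (1029 × 9.81) = 103.75 m.
h = z + ψ = -62.08 + 103.75 = 41.67 m.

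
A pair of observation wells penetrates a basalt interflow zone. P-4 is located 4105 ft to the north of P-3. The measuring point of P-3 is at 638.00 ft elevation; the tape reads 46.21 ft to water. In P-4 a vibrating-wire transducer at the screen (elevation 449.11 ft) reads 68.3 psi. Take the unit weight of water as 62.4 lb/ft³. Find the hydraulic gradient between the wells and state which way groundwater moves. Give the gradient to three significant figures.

Total head at P-3: h = 638.00 − 46.21 = 591.79 ft.
Pressure head at P-4: ψ = 144·P/γ = 144 × 68.3 / 62.4 = 157.62 ft.
Total head at P-4: h = z + ψ = 449.11 + 157.62 = 606.73 ft.
Head difference: h(P-3) − h(P-4) = 591.79 − 606.73 = -14.94 ft.
Hydraulic gradient: i = |Δh| / L = 14.94 / 4105 = 0.00364.
Flow is from higher to lower head: from P-4 toward P-3, i.e. toward the south.

i ≈ 0.00364; groundwater flows toward the south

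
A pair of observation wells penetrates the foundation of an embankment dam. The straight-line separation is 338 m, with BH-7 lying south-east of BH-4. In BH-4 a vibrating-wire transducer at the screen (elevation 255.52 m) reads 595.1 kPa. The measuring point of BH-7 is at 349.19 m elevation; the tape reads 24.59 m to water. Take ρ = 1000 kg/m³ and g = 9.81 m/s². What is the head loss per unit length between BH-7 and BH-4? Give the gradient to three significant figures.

Pressure head at BH-4: ψ = P/(ρg) = 595.1×1000 / (1000 × 9.81) = 60.66 m.
Total head at BH-4: h = z + ψ = 255.52 + 60.66 = 316.18 m.
Total head at BH-7: h = 349.19 − 24.59 = 324.60 m.
Head difference: h(BH-4) − h(BH-7) = 316.18 − 324.60 = -8.42 m.
Hydraulic gradient: i = |Δh| / L = 8.42 / 338 = 0.0249.

i ≈ 0.0249 m/m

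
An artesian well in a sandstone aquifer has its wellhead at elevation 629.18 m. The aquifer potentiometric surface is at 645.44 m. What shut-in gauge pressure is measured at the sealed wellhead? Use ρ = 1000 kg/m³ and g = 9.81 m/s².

Head above the cap: Δh = 645.44 − 629.18 = 16.26 m.
P = ρgΔh = 1000 × 9.81 × 16.26 = 159511 Pa ≈ 160 kPa.

P ≈ 160 kPa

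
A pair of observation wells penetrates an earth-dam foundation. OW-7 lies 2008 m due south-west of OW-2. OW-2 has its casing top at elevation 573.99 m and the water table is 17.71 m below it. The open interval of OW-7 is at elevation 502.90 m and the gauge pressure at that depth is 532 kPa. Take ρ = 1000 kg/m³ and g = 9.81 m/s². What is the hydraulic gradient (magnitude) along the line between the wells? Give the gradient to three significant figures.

Total head at OW-2: h = 573.99 − 17.71 = 556.28 m.
Pressure head at OW-7: ψ = P/(ρg) = 532×1000 / (1000 × 9.81) = 54.23 m.
Total head at OW-7: h = z + ψ = 502.90 + 54.23 = 557.13 m.
Head difference: h(OW-2) − h(OW-7) = 556.28 − 557.13 = -0.85 m.
Hydraulic gradient: i = |Δh| / L = 0.85 / 2008 = 0.000423.

i ≈ 0.000423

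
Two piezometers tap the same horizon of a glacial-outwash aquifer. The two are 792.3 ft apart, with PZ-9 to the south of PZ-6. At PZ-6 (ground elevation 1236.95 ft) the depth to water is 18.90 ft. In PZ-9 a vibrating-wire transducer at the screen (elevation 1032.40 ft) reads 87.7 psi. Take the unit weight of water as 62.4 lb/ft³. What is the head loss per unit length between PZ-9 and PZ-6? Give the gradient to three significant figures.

Total head at PZ-6: h = 1236.95 − 18.90 = 1218.05 ft.
Pressure head at PZ-9: ψ = 144·P/γ = 144 × 87.7 / 62.4 = 202.38 ft.
Total head at PZ-9: h = z + ψ = 1032.40 + 202.38 = 1234.78 ft.
Head difference: h(PZ-6) − h(PZ-9) = 1218.05 − 1234.78 = -16.73 ft.
Hydraulic gradient: i = |Δh| / L = 16.73 / 792.3 = 0.0211.

i ≈ 0.0211 ft/ft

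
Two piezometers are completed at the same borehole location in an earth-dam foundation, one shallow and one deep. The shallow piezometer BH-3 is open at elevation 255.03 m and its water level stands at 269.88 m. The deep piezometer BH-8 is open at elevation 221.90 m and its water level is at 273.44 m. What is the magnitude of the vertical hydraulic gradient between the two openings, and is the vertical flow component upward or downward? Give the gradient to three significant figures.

|i_v| ≈ 0.107; vertical flow is upward

Total head at BH-3: h = 269.88 m (water level in the standpipe).
Total head at BH-8: h = 273.44 m.
Δh = h(BH-3) − h(BH-8) = 269.88 − 273.44 = -3.56 m.
Vertical separation Δz = 255.03 − 221.90 = 33.13 m.
|i_v| = |Δh| / Δz = 3.56 / 33.13 = 0.107.
Head is higher in the deep piezometer, so vertical flow is upward (discharge condition).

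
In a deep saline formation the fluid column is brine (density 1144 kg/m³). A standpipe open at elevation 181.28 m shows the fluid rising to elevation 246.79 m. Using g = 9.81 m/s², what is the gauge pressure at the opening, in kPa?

Pressure head ψ = h − z = 246.79 − 181.28 = 65.51 m.
P = ρgψ = 1144 × 9.81 × 65.51 = 735195 Pa ≈ 735 kPa.

P ≈ 735 kPa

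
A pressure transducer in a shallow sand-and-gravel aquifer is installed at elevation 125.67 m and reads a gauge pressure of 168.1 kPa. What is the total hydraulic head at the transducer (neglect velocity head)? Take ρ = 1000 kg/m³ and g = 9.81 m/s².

h ≈ 142.81 m

ψ = P/(ρg) = 168.1×1000 / (1000 × 9.81) = 17.14 m.
h = z + ψ = 125.67 + 17.14 = 142.81 m.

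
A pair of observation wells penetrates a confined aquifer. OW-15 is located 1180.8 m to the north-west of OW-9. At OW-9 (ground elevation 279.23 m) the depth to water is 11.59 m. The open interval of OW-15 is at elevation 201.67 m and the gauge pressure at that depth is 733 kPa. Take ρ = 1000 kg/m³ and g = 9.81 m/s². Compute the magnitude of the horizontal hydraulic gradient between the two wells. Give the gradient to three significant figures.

i ≈ 0.00741

Total head at OW-9: h = 279.23 − 11.59 = 267.64 m.
Pressure head at OW-15: ψ = P/(ρg) = 733×1000 / (1000 × 9.81) = 74.72 m.
Total head at OW-15: h = z + ψ = 201.67 + 74.72 = 276.39 m.
Head difference: h(OW-9) − h(OW-15) = 267.64 − 276.39 = -8.75 m.
Hydraulic gradient: i = |Δh| / L = 8.75 / 1180.8 = 0.00741.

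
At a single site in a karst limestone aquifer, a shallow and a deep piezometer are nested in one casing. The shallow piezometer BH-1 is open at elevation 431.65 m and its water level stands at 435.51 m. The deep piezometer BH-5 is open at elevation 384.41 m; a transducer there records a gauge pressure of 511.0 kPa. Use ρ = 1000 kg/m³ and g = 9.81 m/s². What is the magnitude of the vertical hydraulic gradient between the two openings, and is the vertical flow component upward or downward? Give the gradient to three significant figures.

Total head at BH-1: h = 435.51 m (water level in the standpipe).
Pressure head at BH-5: ψ = P/(ρg) = 511.0×1000 / (1000 × 9.81) = 52.09 m.
Total head at BH-5: h = z + ψ = 384.41 + 52.09 = 436.50 m.
Δh = h(BH-1) − h(BH-5) = 435.51 − 436.50 = -0.99 m.
Vertical separation Δz = 431.65 − 384.41 = 47.24 m.
|i_v| = |Δh| / Δz = 0.99 / 47.24 = 0.0210.
Head is higher in the deep piezometer, so vertical flow is upward (discharge condition).

|i_v| ≈ 0.0210; vertical flow is upward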